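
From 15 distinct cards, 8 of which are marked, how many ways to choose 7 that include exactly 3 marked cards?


Choose 3 of the 8 marked cards and 4 of the other 7 cards:
C(8,3)×C(7,4) = 56×35 = 1960

1960


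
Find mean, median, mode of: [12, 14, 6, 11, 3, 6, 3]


Sorted: [3, 3, 6, 6, 11, 12, 14]
Mean = 55/7
Median = 6
Freq: {12: 1, 14: 1, 6: 2, 11: 1, 3: 2}
Mode: [3, 6]

Mean=55/7, Median=6, Mode=[3, 6]


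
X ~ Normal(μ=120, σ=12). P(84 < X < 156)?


z₁=(84-120)/12=-3.0, z₂=(156-120)/12=3.0
P = Φ(3.0) - Φ(-3.0) = 0.998650 - 0.001350 = 0.997300 ≈ 0.9973

P(84 < X < 156) ≈ 0.9973


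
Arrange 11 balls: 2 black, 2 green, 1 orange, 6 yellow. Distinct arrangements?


11!/(2!×2!×1!×6!) = 13860

13860


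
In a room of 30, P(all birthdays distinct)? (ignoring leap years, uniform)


P(all different) = Π(365-i)/365 for i=0..29
= (365/365)×(364/365)×...×(336/365)
= 0.293684

P ≈ 0.2937 ≈ 29.37%


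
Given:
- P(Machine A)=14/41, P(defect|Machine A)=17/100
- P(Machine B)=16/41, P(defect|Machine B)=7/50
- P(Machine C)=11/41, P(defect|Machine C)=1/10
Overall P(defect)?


P(B) = Σ P(B|Aᵢ)×P(Aᵢ)
  17/100×14/41 = 119/2050
  7/50×16/41 = 56/1025
  1/10×11/41 = 11/410
Sum = 143/1025

P(defect) = 143/1025 ≈ 13.95%


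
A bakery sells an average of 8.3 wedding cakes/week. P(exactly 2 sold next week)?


Poisson(λ=8.3): P(X=2) = e^(-λ)×λ^k/k!
= e^(-8.3) × 8.3^2 / 2!
≈ 0.0002485168271 × 68.89 / 2 ≈ 0.008560

P(X=2) ≈ 0.008560 ≈ 0.86%


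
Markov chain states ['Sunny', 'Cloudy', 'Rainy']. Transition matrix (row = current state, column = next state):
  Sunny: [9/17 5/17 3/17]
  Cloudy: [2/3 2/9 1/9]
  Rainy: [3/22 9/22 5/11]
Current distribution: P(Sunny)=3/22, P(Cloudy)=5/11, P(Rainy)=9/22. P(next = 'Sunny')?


P(next=Sunny) = Σᵢ P(now=i)×P(i→Sunny)
= 3/22×9/17 + 5/11×2/3 + 9/22×3/22
= 27/374 + 10/33 + 27/484 = 10639/24684

P = 10639/24684 ≈ 0.4310


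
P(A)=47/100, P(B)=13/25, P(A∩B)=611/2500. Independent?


P(A)×P(B) = 611/2500
P(A∩B) = 611/2500
Equal ✓ → Independent

Yes, independent


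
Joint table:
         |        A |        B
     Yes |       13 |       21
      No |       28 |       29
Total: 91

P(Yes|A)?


P(Yes|A) = 13/(13+28) = 13/41

P = 13/41 ≈ 31.71%


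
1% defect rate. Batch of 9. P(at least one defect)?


P(all good) = (99/100)^9 = 913517247483640899/1000000000000000000
P(≥1 defect) = 86482752516359101/1000000000000000000

P = 86482752516359101/1000000000000000000 ≈ 8.65%


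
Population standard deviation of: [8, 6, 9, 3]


Mean = 26/4 = 13/2
  (8-13/2)²=9/4
  (6-13/2)²=1/4
  (9-13/2)²=25/4
  (3-13/2)²=49/4
Σ(x-μ)² = 21
σ² = 21/4

σ = √(21/4) ≈ 2.2913


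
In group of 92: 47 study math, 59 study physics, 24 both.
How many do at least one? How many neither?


|A∪B| = 47+59-24 = 82
Neither = 92-82 = 10

At least one: 82; Neither: 10


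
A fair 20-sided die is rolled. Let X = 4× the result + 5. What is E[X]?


E[die] = (1+20)/2 = 21/2
E[X] = 4×21/2 + 5 = 47

E[X] = 47


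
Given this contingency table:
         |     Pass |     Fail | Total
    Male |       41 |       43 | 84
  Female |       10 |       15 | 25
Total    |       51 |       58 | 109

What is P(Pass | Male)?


P(Pass | Male) = 41/(41+43) = 41/84

P(Pass|Male) = 41/84 ≈ 48.81%


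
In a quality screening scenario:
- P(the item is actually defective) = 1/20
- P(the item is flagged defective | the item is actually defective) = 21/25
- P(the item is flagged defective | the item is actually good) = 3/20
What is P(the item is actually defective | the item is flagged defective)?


Using Bayes' theorem:
P(A|B) = P(B|A)·P(A) / P(B)

P(the item is flagged defective) = 21/25 × 1/20 + 3/20 × 19/20
= 21/500 + 57/400 = 369/2000

P(the item is actually defective|the item is flagged defective) = (21/500) / (369/2000) = 28/123

P(the item is actually defective|the item is flagged defective) = 28/123 ≈ 22.76%


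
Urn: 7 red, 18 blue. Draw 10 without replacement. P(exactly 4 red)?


Hypergeometric: C(7,4)×C(18,6)/C(25,10)
= 35×18564/3268760 = 1911/9614

P(X=4) = 1911/9614 ≈ 19.88%


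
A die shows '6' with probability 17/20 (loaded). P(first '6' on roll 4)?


Geometric: P(X=4) = (1-p)^(k-1)×p = (3/20)^3×17/20 = 459/160000

P(X=4) = 459/160000 ≈ 0.29%


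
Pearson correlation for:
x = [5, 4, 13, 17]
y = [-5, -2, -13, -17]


n=4, Σx=39, Σy=-37, Σxy=-491, Σx²=499, Σy²=487
r = (4×(-491) - 39×(-37))/√((4×499 - 39²)(4×487 - (-37)²))
= -521/√(475×579) = -521/√275025 ≈ -521/524.4283 ≈ -0.9935

r ≈ -0.9935


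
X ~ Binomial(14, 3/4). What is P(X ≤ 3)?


P(X ≤ 3) = Σ P(X=i) for i=0..3
P(X=0) = 1/268435456
P(X=1) = 21/134217728
P(X=2) = 819/268435456
P(X=3) = 2457/67108864
Sum = 5345/134217728

P(X ≤ 3) = 5345/134217728 ≈ 0.00%


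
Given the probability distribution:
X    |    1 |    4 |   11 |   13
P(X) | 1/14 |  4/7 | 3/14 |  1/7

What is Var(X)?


E[X] = 46/7
E[X²] = 415/7
Var(X) = E[X²] - (E[X])² = 415/7 - 2116/49 = 789/49

Var(X) = 789/49 ≈ 16.1020


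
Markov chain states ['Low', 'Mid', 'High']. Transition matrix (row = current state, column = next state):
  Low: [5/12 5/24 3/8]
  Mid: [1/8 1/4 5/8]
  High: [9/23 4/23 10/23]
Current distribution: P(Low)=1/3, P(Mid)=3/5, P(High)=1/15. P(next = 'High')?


P(next=High) = Σᵢ P(now=i)×P(i→High)
= 1/3×3/8 + 3/5×5/8 + 1/15×10/23
= 1/8 + 3/8 + 2/69 = 73/138

P = 73/138 ≈ 0.5290


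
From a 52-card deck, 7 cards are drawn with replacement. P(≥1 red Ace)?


P(not a red Ace) = 50/52 = 25/26
P(none in 7 draws) = (25/26)^7 = 6103515625/8031810176
P(≥1 red Ace) = 1 - 6103515625/8031810176 = 1928294551/8031810176

P = 1928294551/8031810176 ≈ 24.01%


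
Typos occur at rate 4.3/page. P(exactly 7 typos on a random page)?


Poisson(λ=4.3): P(X=7) = e^(-λ)×λ^k/k!
= e^(-4.3) × 4.3^7 / 7!
≈ 0.01356855901 × 27181.8611107 / 5040 ≈ 0.073178

P(X=7) ≈ 0.073178 ≈ 7.32%


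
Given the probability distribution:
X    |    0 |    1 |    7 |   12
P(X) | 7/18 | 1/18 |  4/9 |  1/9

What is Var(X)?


E[X] = 9/2
E[X²] = 227/6
Var(X) = E[X²] - (E[X])² = 227/6 - 81/4 = 211/12

Var(X) = 211/12 ≈ 17.5833


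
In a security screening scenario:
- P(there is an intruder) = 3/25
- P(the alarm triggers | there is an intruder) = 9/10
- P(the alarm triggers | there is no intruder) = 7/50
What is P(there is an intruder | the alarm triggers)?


Using Bayes' theorem:
P(A|B) = P(B|A)·P(A) / P(B)

P(the alarm triggers) = 9/10 × 3/25 + 7/50 × 22/25
= 27/250 + 77/625 = 289/1250

P(there is an intruder|the alarm triggers) = (27/250) / (289/1250) = 135/289

P(there is an intruder|the alarm triggers) = 135/289 ≈ 46.71%


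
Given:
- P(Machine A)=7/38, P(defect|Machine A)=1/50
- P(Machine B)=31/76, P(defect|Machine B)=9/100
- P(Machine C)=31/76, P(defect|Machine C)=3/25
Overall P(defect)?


P(B) = Σ P(B|Aᵢ)×P(Aᵢ)
  1/50×7/38 = 7/1900
  9/100×31/76 = 279/7600
  3/25×31/76 = 93/1900
Sum = 679/7600

P(defect) = 679/7600 ≈ 8.93%


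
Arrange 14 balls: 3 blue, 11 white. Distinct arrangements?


14!/(3!×11!) = 364

364


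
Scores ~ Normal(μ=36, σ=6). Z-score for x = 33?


z = (x - μ)/σ = (33 - 36)/6 = -0.5

z = -0.5


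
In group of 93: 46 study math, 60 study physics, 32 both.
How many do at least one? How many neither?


|A∪B| = 46+60-32 = 74
Neither = 93-74 = 19

At least one: 74; Neither: 19


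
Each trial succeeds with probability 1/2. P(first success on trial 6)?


Geometric: P(X=6) = (1-p)^(k-1)×p = (1/2)^5×1/2 = 1/64

P(X=6) = 1/64 ≈ 1.56%


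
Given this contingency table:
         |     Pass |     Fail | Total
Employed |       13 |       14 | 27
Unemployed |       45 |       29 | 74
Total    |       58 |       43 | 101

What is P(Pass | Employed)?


P(Pass | Employed) = 13/(13+14) = 13/27

P(Pass|Employed) = 13/27 ≈ 48.15%


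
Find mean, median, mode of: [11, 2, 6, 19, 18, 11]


Sorted: [2, 6, 11, 11, 18, 19]
Mean = 67/6
Median = 11
Freq: {11: 2, 2: 1, 6: 1, 19: 1, 18: 1}
Mode: [11]

Mean=67/6, Median=11, Mode=11


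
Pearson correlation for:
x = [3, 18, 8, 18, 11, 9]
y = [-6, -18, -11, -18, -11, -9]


n=6, Σx=67, Σy=-73, Σxy=-956, Σx²=923, Σy²=1007
r = (6×(-956) - 67×(-73))/√((6×923 - 67²)(6×1007 - (-73)²))
= -845/√(1049×713) = -845/√747937 ≈ -845/864.8335 ≈ -0.9771

r ≈ -0.9771


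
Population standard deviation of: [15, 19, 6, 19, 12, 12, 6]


Mean = 89/7
  (15-89/7)²=256/49
  (19-89/7)²=1936/49
  (6-89/7)²=2209/49
  (19-89/7)²=1936/49
  (12-89/7)²=25/49
  (12-89/7)²=25/49
  (6-89/7)²=2209/49
Σ(x-μ)² = 1228/7
σ² = (1228/7)/7 = 1228/49

σ = √(1228/49) ≈ 5.0061


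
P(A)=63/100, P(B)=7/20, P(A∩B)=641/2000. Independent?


P(A)×P(B) = 441/2000
P(A∩B) = 641/2000
Not equal → NOT independent

No, not independent


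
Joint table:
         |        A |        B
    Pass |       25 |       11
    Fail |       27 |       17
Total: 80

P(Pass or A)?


P(Pass∨A) = P(Pass) + P(A) - P(Pass∧A)
= (36 + 52 - 25)/80 = 63/80

P = 63/80 ≈ 78.75%


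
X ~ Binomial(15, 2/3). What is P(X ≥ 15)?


P(X ≥ 15) = Σ P(X=i) for i=15..15
P(X=15) = 32768/14348907
Sum = 32768/14348907

P(X ≥ 15) = 32768/14348907 ≈ 0.23%


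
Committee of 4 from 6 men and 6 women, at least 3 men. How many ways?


Count by #men:
  3M,1W: C(6,3)×C(6,1)=120
  4M,0W: C(6,4)×C(6,0)=15
Total = 135

135


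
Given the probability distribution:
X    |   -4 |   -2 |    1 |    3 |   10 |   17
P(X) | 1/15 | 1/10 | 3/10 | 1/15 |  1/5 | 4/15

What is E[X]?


E[X] = Σ x·P(X=x)
= (-4)×(1/15) + (-2)×(1/10) + (1)×(3/10) + (3)×(1/15) + (10)×(1/5) + (17)×(4/15)
= 197/30

E[X] = 197/30


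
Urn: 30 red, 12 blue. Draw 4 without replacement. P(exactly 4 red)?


Hypergeometric: C(30,4)×C(12,0)/C(42,4)
= 27405×1/111930 = 261/1066

P(X=4) = 261/1066 ≈ 24.48%


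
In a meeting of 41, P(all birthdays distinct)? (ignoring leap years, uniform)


P(all different) = Π(365-i)/365 for i=0..40
= (365/365)×(364/365)×...×(325/365)
= 0.096848

P ≈ 0.0968 ≈ 9.68%


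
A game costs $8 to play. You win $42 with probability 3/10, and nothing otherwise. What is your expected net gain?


E[gain] = (42-8)×3/10 + (-8)×7/10
= 51/5 - 28/5 = 23/5

Expected net gain = $23/5 ≈ $4.60


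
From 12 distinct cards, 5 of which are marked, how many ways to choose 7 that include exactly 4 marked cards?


Choose 4 of the 5 marked cards and 3 of the other 7 cards:
C(5,4)×C(7,3) = 5×35 = 175

175


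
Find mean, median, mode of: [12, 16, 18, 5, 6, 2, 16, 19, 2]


Sorted: [2, 2, 5, 6, 12, 16, 16, 18, 19]
Mean = 96/9 = 32/3
Median = 12
Freq: {12: 1, 16: 2, 18: 1, 5: 1, 6: 1, 2: 2, 19: 1}
Mode: [2, 16]

Mean=32/3, Median=12, Mode=[2, 16]


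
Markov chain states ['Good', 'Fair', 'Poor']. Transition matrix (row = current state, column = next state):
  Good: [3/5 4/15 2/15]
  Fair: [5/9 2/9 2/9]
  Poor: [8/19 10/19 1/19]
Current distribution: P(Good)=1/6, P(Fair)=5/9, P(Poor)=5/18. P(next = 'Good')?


P(next=Good) = Σᵢ P(now=i)×P(i→Good)
= 1/6×3/5 + 5/9×5/9 + 5/18×8/19
= 1/10 + 25/81 + 20/171 = 8089/15390

P = 8089/15390 ≈ 0.5256


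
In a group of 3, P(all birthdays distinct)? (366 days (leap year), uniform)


P(all different) = Π(366-i)/366 for i=0..2
= (366/366)×(365/366)×...×(364/366)
= 0.991818

P ≈ 0.9918 ≈ 99.18%


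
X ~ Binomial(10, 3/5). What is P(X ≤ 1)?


P(X ≤ 1) = Σ P(X=i) for i=0..1
P(X=0) = 1024/9765625
P(X=1) = 3072/1953125
Sum = 16384/9765625

P(X ≤ 1) = 16384/9765625 ≈ 0.17%


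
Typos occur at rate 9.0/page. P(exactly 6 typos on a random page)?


Poisson(λ=9.0): P(X=6) = e^(-λ)×λ^k/k!
= e^(-9.0) × 9.0^6 / 6!
≈ 0.0001234098041 × 531441 / 720 ≈ 0.091090

P(X=6) ≈ 0.091090 ≈ 9.11%


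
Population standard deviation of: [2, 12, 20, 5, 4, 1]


Mean = 44/6 = 22/3
  (2-22/3)²=256/9
  (12-22/3)²=196/9
  (20-22/3)²=1444/9
  (5-22/3)²=49/9
  (4-22/3)²=100/9
  (1-22/3)²=361/9
Σ(x-μ)² = 802/3
σ² = (802/3)/6 = 401/9

σ = √(401/9) ≈ 6.6750


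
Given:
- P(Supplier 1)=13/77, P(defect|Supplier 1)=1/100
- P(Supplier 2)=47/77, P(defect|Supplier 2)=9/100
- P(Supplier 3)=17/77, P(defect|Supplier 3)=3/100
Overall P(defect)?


P(B) = Σ P(B|Aᵢ)×P(Aᵢ)
  1/100×13/77 = 13/7700
  9/100×47/77 = 423/7700
  3/100×17/77 = 51/7700
Sum = 487/7700

P(defect) = 487/7700 ≈ 6.32%


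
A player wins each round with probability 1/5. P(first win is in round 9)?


Geometric: P(X=9) = (1-p)^(k-1)×p = (4/5)^8×1/5 = 65536/1953125

P(X=9) = 65536/1953125 ≈ 3.36%


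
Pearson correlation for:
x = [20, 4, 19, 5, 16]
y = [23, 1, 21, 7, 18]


n=5, Σx=64, Σy=70, Σxy=1186, Σx²=1058, Σy²=1344
r = (5×1186 - 64×70)/√((5×1058 - 64²)(5×1344 - 70²))
= 1450/√(1194×1820) = 1450/√2173080 ≈ 1450/1474.1370 ≈ 0.9836

r ≈ 0.9836


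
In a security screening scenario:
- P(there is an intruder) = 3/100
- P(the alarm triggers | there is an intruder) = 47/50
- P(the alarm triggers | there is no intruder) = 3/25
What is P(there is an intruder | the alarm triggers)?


Using Bayes' theorem:
P(A|B) = P(B|A)·P(A) / P(B)

P(the alarm triggers) = 47/50 × 3/100 + 3/25 × 97/100
= 141/5000 + 291/2500 = 723/5000

P(there is an intruder|the alarm triggers) = (141/5000) / (723/5000) = 47/241

P(there is an intruder|the alarm triggers) = 47/241 ≈ 19.50%


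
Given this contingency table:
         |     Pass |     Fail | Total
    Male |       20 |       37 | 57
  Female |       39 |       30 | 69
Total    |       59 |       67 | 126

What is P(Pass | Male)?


P(Pass | Male) = 20/(20+37) = 20/57

P(Pass|Male) = 20/57 ≈ 35.09%


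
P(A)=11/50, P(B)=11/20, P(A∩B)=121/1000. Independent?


P(A)×P(B) = 121/1000
P(A∩B) = 121/1000
Equal ✓ → Independent

Yes, independent


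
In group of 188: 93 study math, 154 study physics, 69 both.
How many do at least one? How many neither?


|A∪B| = 93+154-69 = 178
Neither = 188-178 = 10

At least one: 178; Neither: 10


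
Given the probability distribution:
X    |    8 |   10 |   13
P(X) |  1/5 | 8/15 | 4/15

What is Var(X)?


E[X] = 52/5
E[X²] = 556/5
Var(X) = E[X²] - (E[X])² = 556/5 - 2704/25 = 76/25

Var(X) = 76/25 ≈ 3.0400


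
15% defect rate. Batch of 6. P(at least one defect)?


P(all good) = (17/20)^6 = 24137569/64000000
P(≥1 defect) = 39862431/64000000

P = 39862431/64000000 ≈ 62.29%


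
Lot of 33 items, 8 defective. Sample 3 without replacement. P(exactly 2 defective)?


Hypergeometric: C(8,2)×C(25,1)/C(33,3)
= 28×25/5456 = 175/1364

P(X=2) = 175/1364 ≈ 12.83%


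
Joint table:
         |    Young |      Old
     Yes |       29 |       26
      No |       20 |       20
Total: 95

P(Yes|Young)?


P(Yes|Young) = 29/(29+20) = 29/49

P = 29/49 ≈ 59.18%


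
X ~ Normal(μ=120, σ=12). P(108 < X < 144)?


z₁=(108-120)/12=-1.0, z₂=(144-120)/12=2.0
P = Φ(2.0) - Φ(-1.0) = 0.977250 - 0.158655 = 0.818595 ≈ 0.8186

P(108 < X < 144) ≈ 0.8186


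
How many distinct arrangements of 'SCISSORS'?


Letters: 8, freq: {'S': 4, 'C': 1, 'I': 1, 'O': 1, 'R': 1}
8!/(4!×1!×1!×1!×1!) = 40320/24 = 1680

1680


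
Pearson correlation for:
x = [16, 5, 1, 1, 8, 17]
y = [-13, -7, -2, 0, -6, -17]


n=6, Σx=48, Σy=-45, Σxy=-582, Σx²=636, Σy²=547
r = (6×(-582) - 48×(-45))/√((6×636 - 48²)(6×547 - (-45)²))
= -1332/√(1512×1257) = -1332/√1900584 ≈ -1332/1378.6167 ≈ -0.9662

r ≈ -0.9662


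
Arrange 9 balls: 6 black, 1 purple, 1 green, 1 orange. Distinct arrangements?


9!/(6!×1!×1!×1!) = 504

504


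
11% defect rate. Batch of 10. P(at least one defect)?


P(all good) = (89/100)^10 = 31181719929966183601/100000000000000000000
P(≥1 defect) = 68818280070033816399/100000000000000000000

P = 68818280070033816399/100000000000000000000 ≈ 68.82%


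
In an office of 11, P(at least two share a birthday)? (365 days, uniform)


P(all different) = Π(365-i)/365 for i=0..10
= 0.858859
P(match) = 1 - 0.858859 = 0.141141

P ≈ 0.1411 ≈ 14.11%


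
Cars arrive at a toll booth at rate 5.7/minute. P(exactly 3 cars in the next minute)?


Poisson(λ=5.7): P(X=3) = e^(-λ)×λ^k/k!
= e^(-5.7) × 5.7^3 / 3!
≈ 0.003345965457 × 185.193 / 6 ≈ 0.103275

P(X=3) ≈ 0.103275 ≈ 10.33%


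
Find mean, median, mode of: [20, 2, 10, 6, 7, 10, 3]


Sorted: [2, 3, 6, 7, 10, 10, 20]
Mean = 58/7
Median = 7
Freq: {20: 1, 2: 1, 10: 2, 6: 1, 7: 1, 3: 1}
Mode: [10]

Mean=58/7, Median=7, Mode=10


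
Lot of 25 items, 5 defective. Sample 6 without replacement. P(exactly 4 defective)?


Hypergeometric: C(5,4)×C(20,2)/C(25,6)
= 5×190/177100 = 19/3542

P(X=4) = 19/3542 ≈ 0.54%


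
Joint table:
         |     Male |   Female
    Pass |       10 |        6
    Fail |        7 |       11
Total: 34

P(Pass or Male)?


P(Pass∨Male) = P(Pass) + P(Male) - P(Pass∧Male)
= (16 + 17 - 10)/34 = 23/34

P = 23/34 ≈ 67.65%


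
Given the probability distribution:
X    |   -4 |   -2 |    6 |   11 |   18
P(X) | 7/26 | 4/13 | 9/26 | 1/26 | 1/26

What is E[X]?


E[X] = Σ x·P(X=x)
= (-4)×(7/26) + (-2)×(4/13) + (6)×(9/26) + (11)×(1/26) + (18)×(1/26)
= 3/2

E[X] = 3/2


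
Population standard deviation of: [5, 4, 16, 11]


Mean = 36/4 = 9
  (5-9)²=16
  (4-9)²=25
  (16-9)²=49
  (11-9)²=4
Σ(x-μ)² = 94
σ² = 94/4 = 47/2

σ = √(47/2) ≈ 4.8477


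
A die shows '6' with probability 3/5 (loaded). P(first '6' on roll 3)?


Geometric: P(X=3) = (1-p)^(k-1)×p = (2/5)^2×3/5 = 12/125

P(X=3) = 12/125 ≈ 9.60%


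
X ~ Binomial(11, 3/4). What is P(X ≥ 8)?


P(X ≥ 8) = Σ P(X=i) for i=8..11
P(X=8) = 1082565/4194304
P(X=9) = 1082565/4194304
P(X=10) = 649539/4194304
P(X=11) = 177147/4194304
Sum = 373977/524288

P(X ≥ 8) = 373977/524288 ≈ 71.33%


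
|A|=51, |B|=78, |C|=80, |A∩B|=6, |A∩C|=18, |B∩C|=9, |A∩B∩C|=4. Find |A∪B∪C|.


|A∪B∪C| = 51+78+80-6-18-9+4 = 180

|A∪B∪C| = 180


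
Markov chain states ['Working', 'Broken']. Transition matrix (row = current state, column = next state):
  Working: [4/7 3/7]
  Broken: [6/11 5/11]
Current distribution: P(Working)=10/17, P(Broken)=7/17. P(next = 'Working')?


P(next=Working) = Σᵢ P(now=i)×P(i→Working)
= 10/17×4/7 + 7/17×6/11
= 40/119 + 42/187 = 734/1309

P = 734/1309 ≈ 0.5607


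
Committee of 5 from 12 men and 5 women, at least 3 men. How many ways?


Count by #men:
  3M,2W: C(12,3)×C(5,2)=2200
  4M,1W: C(12,4)×C(5,1)=2475
  5M,0W: C(12,5)×C(5,0)=792
Total = 5467

5467


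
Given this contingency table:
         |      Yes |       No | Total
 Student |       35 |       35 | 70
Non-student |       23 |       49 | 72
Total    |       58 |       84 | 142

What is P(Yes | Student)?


P(Yes | Student) = 35/(35+35) = 35/70 = 1/2

P(Yes|Student) = 1/2 ≈ 50.00%


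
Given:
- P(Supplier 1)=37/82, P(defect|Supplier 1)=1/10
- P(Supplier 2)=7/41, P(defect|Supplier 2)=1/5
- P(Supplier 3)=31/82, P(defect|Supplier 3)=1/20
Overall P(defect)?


P(B) = Σ P(B|Aᵢ)×P(Aᵢ)
  1/10×37/82 = 37/820
  1/5×7/41 = 7/205
  1/20×31/82 = 31/1640
Sum = 161/1640

P(defect) = 161/1640 ≈ 9.82%


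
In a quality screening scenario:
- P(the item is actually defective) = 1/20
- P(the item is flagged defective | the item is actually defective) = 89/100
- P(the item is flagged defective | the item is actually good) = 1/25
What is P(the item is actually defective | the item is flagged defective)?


Using Bayes' theorem:
P(A|B) = P(B|A)·P(A) / P(B)

P(the item is flagged defective) = 89/100 × 1/20 + 1/25 × 19/20
= 89/2000 + 19/500 = 33/400

P(the item is actually defective|the item is flagged defective) = (89/2000) / (33/400) = 89/165

P(the item is actually defective|the item is flagged defective) = 89/165 ≈ 53.94%


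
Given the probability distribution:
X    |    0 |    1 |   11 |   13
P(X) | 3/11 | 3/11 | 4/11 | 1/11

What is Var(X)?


E[X] = 60/11
E[X²] = 656/11
Var(X) = E[X²] - (E[X])² = 656/11 - 3600/121 = 3616/121

Var(X) = 3616/121 ≈ 29.8843


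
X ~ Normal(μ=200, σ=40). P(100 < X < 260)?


z₁=(100-200)/40=-2.5, z₂=(260-200)/40=1.5
P = Φ(1.5) - Φ(-2.5) = 0.933193 - 0.006210 = 0.926983 ≈ 0.9270

P(100 < X < 260) ≈ 0.9270


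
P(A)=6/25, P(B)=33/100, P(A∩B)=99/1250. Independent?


P(A)×P(B) = 99/1250
P(A∩B) = 99/1250
Equal ✓ → Independent

Yes, independent


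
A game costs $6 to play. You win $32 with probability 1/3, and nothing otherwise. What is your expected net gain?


E[gain] = (32-6)×1/3 + (-6)×2/3
= 26/3 - 4 = 14/3

Expected net gain = $14/3 ≈ $4.67


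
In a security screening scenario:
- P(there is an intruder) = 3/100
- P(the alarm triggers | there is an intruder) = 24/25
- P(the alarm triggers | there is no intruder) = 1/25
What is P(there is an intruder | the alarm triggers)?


Using Bayes' theorem:
P(A|B) = P(B|A)·P(A) / P(B)

P(the alarm triggers) = 24/25 × 3/100 + 1/25 × 97/100
= 18/625 + 97/2500 = 169/2500

P(there is an intruder|the alarm triggers) = (18/625) / (169/2500) = 72/169

P(there is an intruder|the alarm triggers) = 72/169 ≈ 42.60%


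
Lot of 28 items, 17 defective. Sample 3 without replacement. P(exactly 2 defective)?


Hypergeometric: C(17,2)×C(11,1)/C(28,3)
= 136×11/3276 = 374/819

P(X=2) = 374/819 ≈ 45.67%


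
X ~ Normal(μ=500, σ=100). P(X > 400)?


z = (400-500)/100 = -1.0
P(X > 400) = 1 - P(Z ≤ -1.0) = 1 - 0.1587 = 0.8413

P(X > 400) ≈ 0.8413


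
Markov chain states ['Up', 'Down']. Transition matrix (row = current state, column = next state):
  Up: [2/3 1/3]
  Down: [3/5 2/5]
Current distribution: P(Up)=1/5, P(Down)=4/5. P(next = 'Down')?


P(next=Down) = Σᵢ P(now=i)×P(i→Down)
= 1/5×1/3 + 4/5×2/5
= 1/15 + 8/25 = 29/75

P = 29/75 ≈ 0.3867


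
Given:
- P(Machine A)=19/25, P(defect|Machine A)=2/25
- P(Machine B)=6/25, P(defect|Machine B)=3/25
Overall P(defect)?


P(B) = Σ P(B|Aᵢ)×P(Aᵢ)
  2/25×19/25 = 38/625
  3/25×6/25 = 18/625
Sum = 56/625

P(defect) = 56/625 ≈ 8.96%


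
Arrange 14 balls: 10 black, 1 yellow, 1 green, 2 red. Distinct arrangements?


14!/(10!×1!×1!×2!) = 12012

12012


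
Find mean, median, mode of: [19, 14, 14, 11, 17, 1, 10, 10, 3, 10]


Sorted: [1, 3, 10, 10, 10, 11, 14, 14, 17, 19]
Mean = 109/10
Median = 21/2
Freq: {19: 1, 14: 2, 11: 1, 17: 1, 1: 1, 10: 3, 3: 1}
Mode: [10]

Mean=109/10, Median=21/2, Mode=10


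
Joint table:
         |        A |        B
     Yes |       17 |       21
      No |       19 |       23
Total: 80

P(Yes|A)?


P(Yes|A) = 17/(17+19) = 17/36

P = 17/36 ≈ 47.22%


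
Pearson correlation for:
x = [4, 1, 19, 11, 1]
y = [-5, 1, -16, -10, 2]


n=5, Σx=36, Σy=-28, Σxy=-431, Σx²=500, Σy²=386
r = (5×(-431) - 36×(-28))/√((5×500 - 36²)(5×386 - (-28)²))
= -1147/√(1204×1146) = -1147/√1379784 ≈ -1147/1174.6421 ≈ -0.9765

r ≈ -0.9765


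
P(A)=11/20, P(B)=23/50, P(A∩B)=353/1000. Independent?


P(A)×P(B) = 253/1000
P(A∩B) = 353/1000
Not equal → NOT independent

No, not independent


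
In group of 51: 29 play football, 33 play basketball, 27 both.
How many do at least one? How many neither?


|A∪B| = 29+33-27 = 35
Neither = 51-35 = 16

At least one: 35; Neither: 16


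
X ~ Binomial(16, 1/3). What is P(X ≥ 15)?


P(X ≥ 15) = Σ P(X=i) for i=15..16
P(X=15) = 32/43046721
P(X=16) = 1/43046721
Sum = 11/14348907

P(X ≥ 15) = 11/14348907 ≈ 0.00%


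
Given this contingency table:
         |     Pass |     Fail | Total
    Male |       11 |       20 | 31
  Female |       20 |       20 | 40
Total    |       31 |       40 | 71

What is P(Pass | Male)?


P(Pass | Male) = 11/(11+20) = 11/31

P(Pass|Male) = 11/31 ≈ 35.48%


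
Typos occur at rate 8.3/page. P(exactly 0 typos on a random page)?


Poisson(λ=8.3): P(X=0) = e^(-λ)×λ^k/k!
= e^(-8.3) × 8.3^0 / 0!
≈ 0.0002485168271 × 1 / 1 ≈ 0.000249

P(X=0) ≈ 0.000249 ≈ 0.02%


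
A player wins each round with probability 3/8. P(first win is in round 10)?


Geometric: P(X=10) = (1-p)^(k-1)×p = (5/8)^9×3/8 = 5859375/1073741824

P(X=10) = 5859375/1073741824 ≈ 0.55%


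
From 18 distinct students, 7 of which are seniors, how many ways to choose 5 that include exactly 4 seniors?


Choose 4 of the 7 seniors and 1 of the other 11 students:
C(7,4)×C(11,1) = 35×11 = 385

385


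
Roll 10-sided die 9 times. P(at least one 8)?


P(no 8)^9 = (9/10)^9 = 387420489/1000000000
P(≥1) = 1 - 387420489/1000000000 = 612579511/1000000000

P = 612579511/1000000000 ≈ 61.26%


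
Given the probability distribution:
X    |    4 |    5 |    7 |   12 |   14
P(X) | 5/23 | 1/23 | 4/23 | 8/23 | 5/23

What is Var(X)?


E[X] = 219/23
E[X²] = 2433/23
Var(X) = E[X²] - (E[X])² = 2433/23 - 47961/529 = 7998/529

Var(X) = 7998/529 ≈ 15.1191


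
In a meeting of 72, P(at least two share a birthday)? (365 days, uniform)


P(all different) = Π(365-i)/365 for i=0..71
= 0.000547
P(match) = 1 - 0.000547 = 0.999453

P ≈ 0.9995 ≈ 99.95%


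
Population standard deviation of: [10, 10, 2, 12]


Mean = 34/4 = 17/2
  (10-17/2)²=9/4
  (10-17/2)²=9/4
  (2-17/2)²=169/4
  (12-17/2)²=49/4
Σ(x-μ)² = 59
σ² = 59/4

σ = √(59/4) ≈ 3.8406


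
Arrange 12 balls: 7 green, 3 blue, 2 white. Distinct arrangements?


12!/(7!×3!×2!) = 7920

7920


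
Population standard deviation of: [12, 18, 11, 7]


Mean = 48/4 = 12
  (12-12)²=0
  (18-12)²=36
  (11-12)²=1
  (7-12)²=25
Σ(x-μ)² = 62
σ² = 62/4 = 31/2

σ = √(31/2) ≈ 3.9370


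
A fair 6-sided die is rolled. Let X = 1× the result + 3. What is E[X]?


E[die] = (1+6)/2 = 7/2
E[X] = 1×7/2 + 3 = 13/2

E[X] = 13/2


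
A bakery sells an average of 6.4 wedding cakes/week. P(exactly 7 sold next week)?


Poisson(λ=6.4): P(X=7) = e^(-λ)×λ^k/k!
= e^(-6.4) × 6.4^7 / 7!
≈ 0.001661557273 × 439804.65111 / 5040 ≈ 0.144992

P(X=7) ≈ 0.144992 ≈ 14.50%


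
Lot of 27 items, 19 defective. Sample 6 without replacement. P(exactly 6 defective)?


Hypergeometric: C(19,6)×C(8,0)/C(27,6)
= 27132×1/296010 = 4522/49335

P(X=6) = 4522/49335 ≈ 9.17%


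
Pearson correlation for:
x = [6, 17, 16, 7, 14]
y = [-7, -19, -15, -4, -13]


n=5, Σx=60, Σy=-58, Σxy=-815, Σx²=826, Σy²=820
r = (5×(-815) - 60×(-58))/√((5×826 - 60²)(5×820 - (-58)²))
= -595/√(530×736) = -595/√390080 ≈ -595/624.5638 ≈ -0.9527

r ≈ -0.9527


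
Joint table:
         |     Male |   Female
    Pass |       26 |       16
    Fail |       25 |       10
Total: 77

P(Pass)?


P(Pass) = (26+16)/77 = 42/77 = 6/11

P(Pass) = 6/11 ≈ 54.55%


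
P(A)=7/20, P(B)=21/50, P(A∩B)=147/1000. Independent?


P(A)×P(B) = 147/1000
P(A∩B) = 147/1000
Equal ✓ → Independent

Yes, independent


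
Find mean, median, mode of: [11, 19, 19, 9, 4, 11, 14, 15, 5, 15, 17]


Sorted: [4, 5, 9, 11, 11, 14, 15, 15, 17, 19, 19]
Mean = 139/11
Median = 14
Freq: {11: 2, 19: 2, 9: 1, 4: 1, 14: 1, 15: 2, 5: 1, 17: 1}
Mode: [11, 15, 19]

Mean=139/11, Median=14, Mode=[11, 15, 19]


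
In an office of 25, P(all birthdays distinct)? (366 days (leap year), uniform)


P(all different) = Π(366-i)/366 for i=0..24
= (366/366)×(365/366)×...×(342/366)
= 0.432316

P ≈ 0.4323 ≈ 43.23%


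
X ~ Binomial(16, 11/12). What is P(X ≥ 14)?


P(X ≥ 14) = Σ P(X=i) for i=14..16
P(X=14) = 1898749167916205/7703510787293184
P(X=15) = 4177248169415651/11555266180939776
P(X=16) = 45949729863572161/184884258895036416
Sum = 52785226868070499/61628086298345472

P(X ≥ 14) = 52785226868070499/61628086298345472 ≈ 85.65%


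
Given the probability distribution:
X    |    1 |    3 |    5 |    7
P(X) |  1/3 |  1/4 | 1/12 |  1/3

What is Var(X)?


E[X] = 23/6
E[X²] = 21
Var(X) = E[X²] - (E[X])² = 21 - 529/36 = 227/36

Var(X) = 227/36 ≈ 6.3056


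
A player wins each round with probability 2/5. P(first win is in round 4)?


Geometric: P(X=4) = (1-p)^(k-1)×p = (3/5)^3×2/5 = 54/625

P(X=4) = 54/625 ≈ 8.64%


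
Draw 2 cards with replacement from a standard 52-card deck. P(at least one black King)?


P(not a black King) = 50/52 = 25/26
P(none in 2 draws) = (25/26)^2 = 625/676
P(≥1 black King) = 1 - 625/676 = 51/676

P = 51/676 ≈ 7.54%


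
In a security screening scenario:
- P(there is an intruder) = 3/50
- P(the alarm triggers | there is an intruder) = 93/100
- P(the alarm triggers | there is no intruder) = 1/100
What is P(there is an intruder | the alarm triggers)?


Using Bayes' theorem:
P(A|B) = P(B|A)·P(A) / P(B)

P(the alarm triggers) = 93/100 × 3/50 + 1/100 × 47/50
= 279/5000 + 47/5000 = 163/2500

P(there is an intruder|the alarm triggers) = (279/5000) / (163/2500) = 279/326

P(there is an intruder|the alarm triggers) = 279/326 ≈ 85.58%


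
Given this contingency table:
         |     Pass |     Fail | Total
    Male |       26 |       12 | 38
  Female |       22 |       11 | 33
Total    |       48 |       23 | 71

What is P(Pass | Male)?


P(Pass | Male) = 26/(26+12) = 26/38 = 13/19

P(Pass|Male) = 13/19 ≈ 68.42%


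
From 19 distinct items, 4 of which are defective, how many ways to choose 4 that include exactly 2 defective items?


Choose 2 of the 4 defective items and 2 of the other 15 items:
C(4,2)×C(15,2) = 6×105 = 630

630


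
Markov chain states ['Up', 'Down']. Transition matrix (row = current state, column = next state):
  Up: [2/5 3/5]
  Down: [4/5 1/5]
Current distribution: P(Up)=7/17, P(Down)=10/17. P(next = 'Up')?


P(next=Up) = Σᵢ P(now=i)×P(i→Up)
= 7/17×2/5 + 10/17×4/5
= 14/85 + 8/17 = 54/85

P = 54/85 ≈ 0.6353


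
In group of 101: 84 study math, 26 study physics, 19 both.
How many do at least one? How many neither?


|A∪B| = 84+26-19 = 91
Neither = 101-91 = 10

At least one: 91; Neither: 10


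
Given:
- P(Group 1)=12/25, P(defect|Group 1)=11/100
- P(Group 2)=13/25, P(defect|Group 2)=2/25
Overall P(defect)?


P(B) = Σ P(B|Aᵢ)×P(Aᵢ)
  11/100×12/25 = 33/625
  2/25×13/25 = 26/625
Sum = 59/625

P(defect) = 59/625 ≈ 9.44%


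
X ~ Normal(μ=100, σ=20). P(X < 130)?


z = (130-100)/20 = 1.5
P(Z < 1.5) = 0.9332

P(X < 130) ≈ 0.9332


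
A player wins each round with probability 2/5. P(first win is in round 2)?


Geometric: P(X=2) = (1-p)^(k-1)×p = (3/5)^1×2/5 = 6/25

P(X=2) = 6/25 ≈ 24.00%


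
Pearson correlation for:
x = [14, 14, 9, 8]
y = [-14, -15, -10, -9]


n=4, Σx=45, Σy=-48, Σxy=-568, Σx²=537, Σy²=602
r = (4×(-568) - 45×(-48))/√((4×537 - 45²)(4×602 - (-48)²))
= -112/√(123×104) = -112/√12792 ≈ -112/113.1017 ≈ -0.9903

r ≈ -0.9903


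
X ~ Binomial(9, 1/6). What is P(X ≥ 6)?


P(X ≥ 6) = Σ P(X=i) for i=6..9
P(X=6) = 875/839808
P(X=7) = 25/279936
P(X=8) = 5/1119744
P(X=9) = 1/10077696
Sum = 5723/5038848

P(X ≥ 6) = 5723/5038848 ≈ 0.11%


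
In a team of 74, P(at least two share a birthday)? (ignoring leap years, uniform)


P(all different) = Π(365-i)/365 for i=0..73
= 0.000351
P(match) = 1 - 0.000351 = 0.999649

P ≈ 0.9996 ≈ 99.96%


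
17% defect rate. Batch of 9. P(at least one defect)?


P(all good) = (83/100)^9 = 186940255267540403/1000000000000000000
P(≥1 defect) = 813059744732459597/1000000000000000000

P = 813059744732459597/1000000000000000000 ≈ 81.31%


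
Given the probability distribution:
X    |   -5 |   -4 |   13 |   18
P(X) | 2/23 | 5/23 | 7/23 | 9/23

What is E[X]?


E[X] = Σ x·P(X=x)
= (-5)×(2/23) + (-4)×(5/23) + (13)×(7/23) + (18)×(9/23)
= 223/23

E[X] = 223/23


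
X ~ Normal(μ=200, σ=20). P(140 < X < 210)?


z₁=(140-200)/20=-3.0, z₂=(210-200)/20=0.5
P = Φ(0.5) - Φ(-3.0) = 0.691462 - 0.001350 = 0.690112 ≈ 0.6901

P(140 < X < 210) ≈ 0.6901


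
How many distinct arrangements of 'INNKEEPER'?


Letters: 9, freq: {'I': 1, 'N': 2, 'K': 1, 'E': 3, 'P': 1, 'R': 1}
9!/(1!×2!×1!×3!×1!×1!) = 362880/12 = 30240

30240


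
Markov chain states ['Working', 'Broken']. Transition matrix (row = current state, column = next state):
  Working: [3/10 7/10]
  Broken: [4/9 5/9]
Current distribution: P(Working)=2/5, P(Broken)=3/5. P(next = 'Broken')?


P(next=Broken) = Σᵢ P(now=i)×P(i→Broken)
= 2/5×7/10 + 3/5×5/9
= 7/25 + 1/3 = 46/75

P = 46/75 ≈ 0.6133


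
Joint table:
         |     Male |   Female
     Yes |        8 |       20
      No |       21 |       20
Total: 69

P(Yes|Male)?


P(Yes|Male) = 8/(8+21) = 8/29

P = 8/29 ≈ 27.59%


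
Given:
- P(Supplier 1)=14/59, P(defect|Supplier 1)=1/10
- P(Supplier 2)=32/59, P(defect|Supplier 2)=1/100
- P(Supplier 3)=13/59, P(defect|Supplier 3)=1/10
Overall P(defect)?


P(B) = Σ P(B|Aᵢ)×P(Aᵢ)
  1/10×14/59 = 7/295
  1/100×32/59 = 8/1475
  1/10×13/59 = 13/590
Sum = 151/2950

P(defect) = 151/2950 ≈ 5.12%


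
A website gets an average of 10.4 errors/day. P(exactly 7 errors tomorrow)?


Poisson(λ=10.4): P(X=7) = e^(-λ)×λ^k/k!
= e^(-10.4) × 10.4^7 / 7!
≈ 3.043248301e-05 × 13159317.7924 / 5040 ≈ 0.079458

P(X=7) ≈ 0.079458 ≈ 7.95%


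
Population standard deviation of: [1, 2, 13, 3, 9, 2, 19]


Mean = 49/7 = 7
  (1-7)²=36
  (2-7)²=25
  (13-7)²=36
  (3-7)²=16
  (9-7)²=4
  (2-7)²=25
  (19-7)²=144
Σ(x-μ)² = 286
σ² = 286/7

σ = √(286/7) ≈ 6.3920


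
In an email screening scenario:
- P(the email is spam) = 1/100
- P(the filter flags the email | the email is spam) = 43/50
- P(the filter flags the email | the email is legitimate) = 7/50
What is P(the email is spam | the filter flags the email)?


Using Bayes' theorem:
P(A|B) = P(B|A)·P(A) / P(B)

P(the filter flags the email) = 43/50 × 1/100 + 7/50 × 99/100
= 43/5000 + 693/5000 = 92/625

P(the email is spam|the filter flags the email) = (43/5000) / (92/625) = 43/736

P(the email is spam|the filter flags the email) = 43/736 ≈ 5.84%


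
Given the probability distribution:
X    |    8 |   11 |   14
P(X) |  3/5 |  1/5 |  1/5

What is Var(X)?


E[X] = 49/5
E[X²] = 509/5
Var(X) = E[X²] - (E[X])² = 509/5 - 2401/25 = 144/25

Var(X) = 144/25 ≈ 5.7600


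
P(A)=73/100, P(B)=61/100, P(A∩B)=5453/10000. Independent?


P(A)×P(B) = 4453/10000
P(A∩B) = 5453/10000
Not equal → NOT independent

No, not independent


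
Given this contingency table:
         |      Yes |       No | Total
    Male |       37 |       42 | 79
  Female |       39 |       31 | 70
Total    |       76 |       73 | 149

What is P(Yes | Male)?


P(Yes | Male) = 37/(37+42) = 37/79

P(Yes|Male) = 37/79 ≈ 46.84%


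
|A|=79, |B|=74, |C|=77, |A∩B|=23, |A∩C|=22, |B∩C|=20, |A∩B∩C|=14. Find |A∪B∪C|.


|A∪B∪C| = 79+74+77-23-22-20+14 = 179

|A∪B∪C| = 179


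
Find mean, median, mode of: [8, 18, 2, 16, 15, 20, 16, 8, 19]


Sorted: [2, 8, 8, 15, 16, 16, 18, 19, 20]
Mean = 122/9
Median = 16
Freq: {8: 2, 18: 1, 2: 1, 16: 2, 15: 1, 20: 1, 19: 1}
Mode: [8, 16]

Mean=122/9, Median=16, Mode=[8, 16]


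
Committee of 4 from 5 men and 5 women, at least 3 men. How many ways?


Count by #men:
  3M,1W: C(5,3)×C(5,1)=50
  4M,0W: C(5,4)×C(5,0)=5
Total = 55

55


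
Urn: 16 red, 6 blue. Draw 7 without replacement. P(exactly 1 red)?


Hypergeometric: C(16,1)×C(6,6)/C(22,7)
= 16×1/170544 = 1/10659

P(X=1) = 1/10659 ≈ 0.01%


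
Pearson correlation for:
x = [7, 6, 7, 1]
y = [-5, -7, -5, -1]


n=4, Σx=21, Σy=-18, Σxy=-113, Σx²=135, Σy²=100
r = (4×(-113) - 21×(-18))/√((4×135 - 21²)(4×100 - (-18)²))
= -74/√(99×76) = -74/√7524 ≈ -74/86.7410 ≈ -0.8531

r ≈ -0.8531


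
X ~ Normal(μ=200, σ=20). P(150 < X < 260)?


z₁=(150-200)/20=-2.5, z₂=(260-200)/20=3.0
P = Φ(3.0) - Φ(-2.5) = 0.998650 - 0.006210 = 0.992440 ≈ 0.9924

P(150 < X < 260) ≈ 0.9924


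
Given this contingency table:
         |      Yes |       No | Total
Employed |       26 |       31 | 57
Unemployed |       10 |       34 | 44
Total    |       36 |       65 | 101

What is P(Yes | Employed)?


P(Yes | Employed) = 26/(26+31) = 26/57

P(Yes|Employed) = 26/57 ≈ 45.61%


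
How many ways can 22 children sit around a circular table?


Circular arrangements of 22 distinct objects: fix one position to break rotational symmetry.
(n-1)! = 21! = 51090942171709440000

51090942171709440000


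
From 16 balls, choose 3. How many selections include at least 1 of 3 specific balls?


Complement: C(16,3) - C(13,3) = 560 - 286 = 274

274


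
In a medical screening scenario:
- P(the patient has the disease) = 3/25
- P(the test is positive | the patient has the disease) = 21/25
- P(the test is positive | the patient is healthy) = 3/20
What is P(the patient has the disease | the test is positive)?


Using Bayes' theorem:
P(A|B) = P(B|A)·P(A) / P(B)

P(the test is positive) = 21/25 × 3/25 + 3/20 × 22/25
= 63/625 + 33/250 = 291/1250

P(the patient has the disease|the test is positive) = (63/625) / (291/1250) = 42/97

P(the patient has the disease|the test is positive) = 42/97 ≈ 43.30%


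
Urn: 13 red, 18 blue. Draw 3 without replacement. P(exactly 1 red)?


Hypergeometric: C(13,1)×C(18,2)/C(31,3)
= 13×153/4495 = 1989/4495

P(X=1) = 1989/4495 ≈ 44.25%


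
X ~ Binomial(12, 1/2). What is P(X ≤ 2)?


P(X ≤ 2) = Σ P(X=i) for i=0..2
P(X=0) = 1/4096
P(X=1) = 3/1024
P(X=2) = 33/2048
Sum = 79/4096

P(X ≤ 2) = 79/4096 ≈ 1.93%


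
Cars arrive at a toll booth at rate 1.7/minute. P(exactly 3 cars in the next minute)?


Poisson(λ=1.7): P(X=3) = e^(-λ)×λ^k/k!
= e^(-1.7) × 1.7^3 / 3!
≈ 0.1826835241 × 4.913 / 6 ≈ 0.149587

P(X=3) ≈ 0.149587 ≈ 14.96%


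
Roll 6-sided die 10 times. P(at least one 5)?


P(no 5)^10 = (5/6)^10 = 9765625/60466176
P(≥1) = 1 - 9765625/60466176 = 50700551/60466176

P = 50700551/60466176 ≈ 83.85%


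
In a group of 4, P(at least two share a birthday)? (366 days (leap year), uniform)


P(all different) = Π(366-i)/366 for i=0..3
= 0.983689
P(match) = 1 - 0.983689 = 0.016311

P ≈ 0.0163 ≈ 1.63%


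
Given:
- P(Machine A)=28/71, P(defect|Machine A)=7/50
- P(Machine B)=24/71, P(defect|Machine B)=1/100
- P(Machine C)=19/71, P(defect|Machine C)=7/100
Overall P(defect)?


P(B) = Σ P(B|Aᵢ)×P(Aᵢ)
  7/50×28/71 = 98/1775
  1/100×24/71 = 6/1775
  7/100×19/71 = 133/7100
Sum = 549/7100

P(defect) = 549/7100 ≈ 7.73%


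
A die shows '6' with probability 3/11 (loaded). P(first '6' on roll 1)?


Geometric: P(X=1) = (1-p)^(k-1)×p = (8/11)^0×3/11 = 3/11

P(X=1) = 3/11 ≈ 27.27%


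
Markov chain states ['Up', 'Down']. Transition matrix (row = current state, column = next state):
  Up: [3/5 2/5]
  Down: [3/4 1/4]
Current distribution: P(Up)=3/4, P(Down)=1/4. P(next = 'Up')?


P(next=Up) = Σᵢ P(now=i)×P(i→Up)
= 3/4×3/5 + 1/4×3/4
= 9/20 + 3/16 = 51/80

P = 51/80 ≈ 0.6375


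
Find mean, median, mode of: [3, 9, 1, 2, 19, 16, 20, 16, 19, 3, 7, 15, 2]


Sorted: [1, 2, 2, 3, 3, 7, 9, 15, 16, 16, 19, 19, 20]
Mean = 132/13
Median = 9
Freq: {3: 2, 9: 1, 1: 1, 2: 2, 19: 2, 16: 2, 20: 1, 7: 1, 15: 1}
Mode: [2, 3, 16, 19]

Mean=132/13, Median=9, Mode=[2, 3, 16, 19]


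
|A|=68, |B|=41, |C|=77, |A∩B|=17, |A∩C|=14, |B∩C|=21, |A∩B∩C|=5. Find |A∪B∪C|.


|A∪B∪C| = 68+41+77-17-14-21+5 = 139

|A∪B∪C| = 139


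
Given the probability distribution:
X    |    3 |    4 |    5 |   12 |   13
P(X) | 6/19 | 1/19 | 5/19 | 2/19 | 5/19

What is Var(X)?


E[X] = 136/19
E[X²] = 1328/19
Var(X) = E[X²] - (E[X])² = 1328/19 - 18496/361 = 6736/361

Var(X) = 6736/361 ≈ 18.6593
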